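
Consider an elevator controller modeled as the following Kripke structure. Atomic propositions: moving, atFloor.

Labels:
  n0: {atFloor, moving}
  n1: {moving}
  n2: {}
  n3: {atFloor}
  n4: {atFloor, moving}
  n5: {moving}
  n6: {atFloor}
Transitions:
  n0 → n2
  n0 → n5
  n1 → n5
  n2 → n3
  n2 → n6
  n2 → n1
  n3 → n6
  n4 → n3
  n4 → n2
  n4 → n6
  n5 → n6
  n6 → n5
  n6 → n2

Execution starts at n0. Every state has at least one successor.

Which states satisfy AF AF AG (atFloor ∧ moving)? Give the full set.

none

States satisfying AF AG (atFloor ∧ moving): ∅.
States satisfying AF AF AG (atFloor ∧ moving): ∅.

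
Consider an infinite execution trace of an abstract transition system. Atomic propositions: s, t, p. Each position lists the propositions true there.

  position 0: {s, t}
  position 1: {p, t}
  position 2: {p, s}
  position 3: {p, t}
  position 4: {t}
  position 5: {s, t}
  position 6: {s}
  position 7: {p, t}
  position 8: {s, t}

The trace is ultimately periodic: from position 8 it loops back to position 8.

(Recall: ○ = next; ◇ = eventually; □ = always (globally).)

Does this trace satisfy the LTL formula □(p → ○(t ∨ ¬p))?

Violated

p → ○(t ∨ ¬p) must hold at every position from 0 onward. It fails at position 1, so □(p → ○(t ∨ ¬p)) is false.
Positions where p holds: 1, 2, 3, 7.
Check ○(t ∨ ¬p) at each: 1→fails, 2→ok, 3→ok, 7→ok.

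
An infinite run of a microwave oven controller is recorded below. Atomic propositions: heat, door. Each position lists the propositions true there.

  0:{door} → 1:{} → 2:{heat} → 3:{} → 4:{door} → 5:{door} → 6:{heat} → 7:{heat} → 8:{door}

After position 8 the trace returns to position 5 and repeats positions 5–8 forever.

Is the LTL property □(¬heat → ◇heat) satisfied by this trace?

¬heat → ◇heat holds at every position 0..8, and those are all positions ever visited, so □(¬heat → ◇heat) holds.
Positions where ¬heat holds: 0, 1, 3, 4, 5, 8.
Check ◇heat at each: 0→ok, 1→ok, 3→ok, 4→ok, 5→ok, 8→ok.

Satisfied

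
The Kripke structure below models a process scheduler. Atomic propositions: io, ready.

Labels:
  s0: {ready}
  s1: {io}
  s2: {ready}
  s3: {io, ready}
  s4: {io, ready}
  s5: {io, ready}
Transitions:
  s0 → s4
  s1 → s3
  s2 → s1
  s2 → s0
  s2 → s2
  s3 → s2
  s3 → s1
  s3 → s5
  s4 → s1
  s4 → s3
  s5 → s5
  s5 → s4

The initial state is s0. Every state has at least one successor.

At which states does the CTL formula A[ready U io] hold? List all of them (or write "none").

States satisfying ready: {s0, s2, s3, s4, s5}.
States satisfying io: {s1, s3, s4, s5}.
States satisfying A[ready U io]: {s0, s1, s3, s4, s5}.

{s0, s1, s3, s4, s5}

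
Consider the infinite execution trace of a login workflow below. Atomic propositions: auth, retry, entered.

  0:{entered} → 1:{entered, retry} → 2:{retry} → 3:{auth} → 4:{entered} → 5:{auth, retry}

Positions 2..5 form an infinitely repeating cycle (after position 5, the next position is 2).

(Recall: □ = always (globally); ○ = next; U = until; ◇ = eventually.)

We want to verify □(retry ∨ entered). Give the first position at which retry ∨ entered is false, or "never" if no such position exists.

Check retry ∨ entered at each position in order: 0 ✓, 1 ✓, 2 ✓.
At position 3 the labels are {auth}, so retry ∨ entered is false there. This is the first violation.

3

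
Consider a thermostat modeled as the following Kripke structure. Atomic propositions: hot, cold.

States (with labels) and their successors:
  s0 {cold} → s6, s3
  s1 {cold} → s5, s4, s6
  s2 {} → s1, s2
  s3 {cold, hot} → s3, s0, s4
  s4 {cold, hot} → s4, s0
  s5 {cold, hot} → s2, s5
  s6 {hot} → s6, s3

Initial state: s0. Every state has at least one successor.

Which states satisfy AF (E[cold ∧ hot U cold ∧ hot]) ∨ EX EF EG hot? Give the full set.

{s0, s1, s2, s3, s4, s5, s6}

States satisfying E[cold ∧ hot U cold ∧ hot]: {s3, s4, s5}.
States satisfying AF (E[cold ∧ hot U cold ∧ hot]): {s3, s4, s5}.
States satisfying EF EG hot: {s0, s1, s2, s3, s4, s5, s6}.
States satisfying EX EF EG hot: {s0, s1, s2, s3, s4, s5, s6}.
States satisfying AF (E[cold ∧ hot U cold ∧ hot]) ∨ EX EF EG hot: {s0, s1, s2, s3, s4, s5, s6}.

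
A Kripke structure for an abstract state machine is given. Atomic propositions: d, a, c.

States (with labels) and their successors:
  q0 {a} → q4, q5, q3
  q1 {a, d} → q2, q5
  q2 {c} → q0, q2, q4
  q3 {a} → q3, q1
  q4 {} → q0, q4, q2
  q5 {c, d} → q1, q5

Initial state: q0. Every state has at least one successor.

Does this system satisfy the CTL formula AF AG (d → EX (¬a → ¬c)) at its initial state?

No

States satisfying AG (d → EX (¬a → ¬c)): ∅.
States satisfying AF AG (d → EX (¬a → ¬c)): ∅.
There is a path from q0 along which AG (d → EX (¬a → ¬c)) never holds.
q0 ∉ Sat(AF AG (d → EX (¬a → ¬c))).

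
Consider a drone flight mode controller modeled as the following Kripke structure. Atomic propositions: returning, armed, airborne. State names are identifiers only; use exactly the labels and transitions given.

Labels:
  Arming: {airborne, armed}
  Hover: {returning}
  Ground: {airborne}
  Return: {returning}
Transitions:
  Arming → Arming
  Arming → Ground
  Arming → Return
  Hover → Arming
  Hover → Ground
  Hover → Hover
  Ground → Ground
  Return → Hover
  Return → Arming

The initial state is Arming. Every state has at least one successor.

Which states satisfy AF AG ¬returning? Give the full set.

{Ground}

States satisfying AG ¬returning: {Ground}.
States satisfying AF AG ¬returning: {Ground}.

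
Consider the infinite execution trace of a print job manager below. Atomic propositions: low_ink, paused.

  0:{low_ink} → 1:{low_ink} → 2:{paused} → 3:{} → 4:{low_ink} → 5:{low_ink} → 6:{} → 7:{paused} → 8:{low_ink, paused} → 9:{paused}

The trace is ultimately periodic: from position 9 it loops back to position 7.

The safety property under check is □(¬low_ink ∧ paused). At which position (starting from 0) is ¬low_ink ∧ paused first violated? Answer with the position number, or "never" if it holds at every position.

0

At position 0 the labels are {low_ink}, so ¬low_ink ∧ paused is false there. This is the first violation.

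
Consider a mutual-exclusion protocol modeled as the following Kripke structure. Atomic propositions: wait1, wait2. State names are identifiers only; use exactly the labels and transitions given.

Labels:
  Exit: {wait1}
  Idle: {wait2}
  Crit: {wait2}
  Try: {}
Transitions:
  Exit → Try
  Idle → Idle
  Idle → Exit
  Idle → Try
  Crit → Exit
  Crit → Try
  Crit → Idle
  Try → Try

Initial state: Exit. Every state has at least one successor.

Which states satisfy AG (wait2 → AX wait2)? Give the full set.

{Exit, Try}

States satisfying wait2 → AX wait2: {Exit, Try}.
States satisfying AG (wait2 → AX wait2): {Exit, Try}.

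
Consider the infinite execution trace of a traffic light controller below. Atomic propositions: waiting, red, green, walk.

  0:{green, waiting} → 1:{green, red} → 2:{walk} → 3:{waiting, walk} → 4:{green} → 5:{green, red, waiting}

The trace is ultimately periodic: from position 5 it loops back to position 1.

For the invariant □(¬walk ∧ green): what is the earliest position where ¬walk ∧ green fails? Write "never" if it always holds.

2

Check ¬walk ∧ green at each position in order: 0 ✓, 1 ✓.
At position 2 the labels are {walk}, so ¬walk ∧ green is false there. This is the first violation.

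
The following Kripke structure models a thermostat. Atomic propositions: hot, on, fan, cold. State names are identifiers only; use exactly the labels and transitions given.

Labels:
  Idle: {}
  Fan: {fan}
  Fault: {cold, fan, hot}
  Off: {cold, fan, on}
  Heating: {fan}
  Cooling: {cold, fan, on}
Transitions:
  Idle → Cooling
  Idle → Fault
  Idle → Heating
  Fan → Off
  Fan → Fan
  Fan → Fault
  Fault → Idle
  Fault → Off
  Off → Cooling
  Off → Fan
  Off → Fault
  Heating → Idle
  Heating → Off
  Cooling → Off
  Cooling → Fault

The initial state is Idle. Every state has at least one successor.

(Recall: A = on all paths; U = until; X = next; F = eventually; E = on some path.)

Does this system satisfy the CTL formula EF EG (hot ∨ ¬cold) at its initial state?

States satisfying EG (hot ∨ ¬cold): {Idle, Fan, Fault, Heating}.
States satisfying EF EG (hot ∨ ¬cold): {Idle, Fan, Fault, Off, Heating, Cooling}.
Some path from Idle reaches a state where EG (hot ∨ ¬cold) holds.
Idle ∈ Sat(EF EG (hot ∨ ¬cold)).

Yes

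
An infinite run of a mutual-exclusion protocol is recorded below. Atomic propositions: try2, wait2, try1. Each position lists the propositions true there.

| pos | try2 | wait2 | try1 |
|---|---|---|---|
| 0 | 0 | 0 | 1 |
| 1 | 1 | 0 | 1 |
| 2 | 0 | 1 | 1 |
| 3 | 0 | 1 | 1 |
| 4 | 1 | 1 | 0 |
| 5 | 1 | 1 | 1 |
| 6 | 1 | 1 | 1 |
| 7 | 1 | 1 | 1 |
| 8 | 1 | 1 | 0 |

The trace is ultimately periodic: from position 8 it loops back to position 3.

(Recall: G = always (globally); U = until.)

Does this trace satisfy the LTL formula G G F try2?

Yes

G F try2 holds at every position 0..8, and those are all positions ever visited, so G G F try2 holds.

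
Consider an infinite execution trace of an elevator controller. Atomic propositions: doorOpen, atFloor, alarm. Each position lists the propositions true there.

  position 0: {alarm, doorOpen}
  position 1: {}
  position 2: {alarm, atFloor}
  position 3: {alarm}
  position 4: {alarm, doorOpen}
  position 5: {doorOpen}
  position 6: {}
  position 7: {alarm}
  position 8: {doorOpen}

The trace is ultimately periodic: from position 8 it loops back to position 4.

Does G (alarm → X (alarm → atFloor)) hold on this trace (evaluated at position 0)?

Violated

alarm → X (alarm → atFloor) must hold at every position from 0 onward. It fails at position 2, so G (alarm → X (alarm → atFloor)) is false.
Positions where alarm holds: 0, 2, 3, 4, 7.
Check X (alarm → atFloor) at each: 0→ok, 2→fails, 3→fails, 4→ok, 7→ok.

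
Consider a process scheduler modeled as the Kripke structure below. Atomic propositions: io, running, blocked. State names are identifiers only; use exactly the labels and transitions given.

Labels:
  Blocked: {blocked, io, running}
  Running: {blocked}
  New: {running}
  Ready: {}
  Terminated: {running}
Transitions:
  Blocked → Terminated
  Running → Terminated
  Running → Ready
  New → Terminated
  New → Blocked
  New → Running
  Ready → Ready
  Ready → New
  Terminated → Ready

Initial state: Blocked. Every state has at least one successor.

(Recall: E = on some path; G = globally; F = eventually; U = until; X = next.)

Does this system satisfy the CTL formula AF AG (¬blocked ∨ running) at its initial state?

Does not hold

States satisfying AG (¬blocked ∨ running): ∅.
States satisfying AF AG (¬blocked ∨ running): ∅.
There is a path from Blocked along which AG (¬blocked ∨ running) never holds.
Blocked ∉ Sat(AF AG (¬blocked ∨ running)).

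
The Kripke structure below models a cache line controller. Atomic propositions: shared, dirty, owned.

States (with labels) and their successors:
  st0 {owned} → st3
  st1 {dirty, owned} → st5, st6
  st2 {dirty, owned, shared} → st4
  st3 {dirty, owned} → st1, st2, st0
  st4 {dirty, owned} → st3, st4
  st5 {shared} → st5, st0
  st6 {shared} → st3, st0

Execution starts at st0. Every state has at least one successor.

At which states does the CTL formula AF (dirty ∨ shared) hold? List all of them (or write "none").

{st0, st1, st2, st3, st4, st5, st6}

States satisfying dirty ∨ shared: {st1, st2, st3, st4, st5, st6}.
States satisfying AF (dirty ∨ shared): {st0, st1, st2, st3, st4, st5, st6}.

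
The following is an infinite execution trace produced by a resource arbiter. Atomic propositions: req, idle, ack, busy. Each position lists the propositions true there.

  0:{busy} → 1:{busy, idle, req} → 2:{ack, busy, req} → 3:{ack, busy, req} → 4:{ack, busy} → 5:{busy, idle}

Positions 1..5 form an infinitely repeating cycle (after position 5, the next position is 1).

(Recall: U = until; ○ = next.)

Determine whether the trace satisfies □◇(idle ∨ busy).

Holds

◇(idle ∨ busy) holds at every position 0..5, and those are all positions ever visited, so □◇(idle ∨ busy) holds.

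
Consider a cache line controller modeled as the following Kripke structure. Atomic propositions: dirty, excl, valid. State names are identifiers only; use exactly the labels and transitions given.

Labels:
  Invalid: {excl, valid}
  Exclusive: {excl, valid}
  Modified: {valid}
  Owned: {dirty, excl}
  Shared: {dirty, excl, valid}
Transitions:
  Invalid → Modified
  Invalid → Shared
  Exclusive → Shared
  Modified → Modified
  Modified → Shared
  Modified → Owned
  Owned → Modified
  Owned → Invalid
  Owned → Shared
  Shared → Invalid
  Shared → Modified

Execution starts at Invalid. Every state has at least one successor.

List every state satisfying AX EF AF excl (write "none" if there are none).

States satisfying EF AF excl: {Invalid, Exclusive, Modified, Owned, Shared}.
States satisfying AX EF AF excl: {Invalid, Exclusive, Modified, Owned, Shared}.

{Invalid, Exclusive, Modified, Owned, Shared}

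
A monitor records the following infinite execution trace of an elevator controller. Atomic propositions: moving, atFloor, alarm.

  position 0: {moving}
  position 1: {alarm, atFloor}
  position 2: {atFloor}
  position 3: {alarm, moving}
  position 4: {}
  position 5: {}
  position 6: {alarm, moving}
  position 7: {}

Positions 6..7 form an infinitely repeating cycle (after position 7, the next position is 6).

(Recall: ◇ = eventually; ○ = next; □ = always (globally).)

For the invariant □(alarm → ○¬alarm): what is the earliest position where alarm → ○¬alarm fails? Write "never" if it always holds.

alarm → ○¬alarm holds at every position 0..7, and those are all the positions the trace ever visits, so the invariant □(alarm → ○¬alarm) is never violated.

never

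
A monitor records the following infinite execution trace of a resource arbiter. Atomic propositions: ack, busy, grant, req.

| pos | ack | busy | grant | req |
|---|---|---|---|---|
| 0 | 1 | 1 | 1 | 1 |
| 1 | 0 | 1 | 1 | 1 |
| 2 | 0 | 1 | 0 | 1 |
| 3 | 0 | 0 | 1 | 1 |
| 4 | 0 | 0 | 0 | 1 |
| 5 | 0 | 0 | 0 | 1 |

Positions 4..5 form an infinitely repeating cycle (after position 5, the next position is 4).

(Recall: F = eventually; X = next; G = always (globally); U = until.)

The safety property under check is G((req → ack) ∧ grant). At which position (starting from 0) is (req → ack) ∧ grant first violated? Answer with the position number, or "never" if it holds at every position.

Check (req → ack) ∧ grant at each position in order: 0 ✓.
At position 1 the labels are {busy, grant, req}, so (req → ack) ∧ grant is false there. This is the first violation.

1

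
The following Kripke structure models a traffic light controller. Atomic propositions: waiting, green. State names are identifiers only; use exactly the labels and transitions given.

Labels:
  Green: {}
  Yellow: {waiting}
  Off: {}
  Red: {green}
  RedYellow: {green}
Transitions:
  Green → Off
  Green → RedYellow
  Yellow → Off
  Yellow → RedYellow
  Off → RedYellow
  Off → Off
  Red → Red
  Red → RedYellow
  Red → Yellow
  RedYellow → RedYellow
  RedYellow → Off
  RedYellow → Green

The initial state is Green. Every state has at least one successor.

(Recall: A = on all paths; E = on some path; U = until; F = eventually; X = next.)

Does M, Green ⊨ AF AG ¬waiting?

States satisfying AG ¬waiting: {Green, Off, RedYellow}.
States satisfying AF AG ¬waiting: {Green, Yellow, Off, RedYellow}.
Green ∈ Sat(AF AG ¬waiting).

Satisfied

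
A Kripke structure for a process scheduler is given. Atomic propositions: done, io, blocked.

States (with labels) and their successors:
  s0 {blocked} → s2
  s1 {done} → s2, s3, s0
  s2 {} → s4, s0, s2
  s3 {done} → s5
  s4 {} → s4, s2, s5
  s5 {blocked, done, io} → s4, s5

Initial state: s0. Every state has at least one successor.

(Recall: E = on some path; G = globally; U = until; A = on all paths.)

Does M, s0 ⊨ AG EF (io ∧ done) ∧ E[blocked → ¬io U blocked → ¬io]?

Yes

States satisfying EF (io ∧ done): {s0, s1, s2, s3, s4, s5}.
States satisfying AG EF (io ∧ done): {s0, s1, s2, s3, s4, s5}.
States satisfying blocked → ¬io: {s0, s1, s2, s3, s4}.
States satisfying E[blocked → ¬io U blocked → ¬io]: {s0, s1, s2, s3, s4}.
States satisfying AG EF (io ∧ done) ∧ E[blocked → ¬io U blocked → ¬io]: {s0, s1, s2, s3, s4}.
s0 ∈ Sat(AG EF (io ∧ done) ∧ E[blocked → ¬io U blocked → ¬io]).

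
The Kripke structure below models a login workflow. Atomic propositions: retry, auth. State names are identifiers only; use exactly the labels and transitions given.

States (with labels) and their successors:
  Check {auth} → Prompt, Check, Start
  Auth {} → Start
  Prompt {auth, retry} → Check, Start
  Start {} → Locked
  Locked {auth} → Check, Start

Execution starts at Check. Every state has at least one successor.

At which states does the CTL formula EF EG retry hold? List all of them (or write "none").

none

States satisfying EG retry: ∅.
States satisfying EF EG retry: ∅.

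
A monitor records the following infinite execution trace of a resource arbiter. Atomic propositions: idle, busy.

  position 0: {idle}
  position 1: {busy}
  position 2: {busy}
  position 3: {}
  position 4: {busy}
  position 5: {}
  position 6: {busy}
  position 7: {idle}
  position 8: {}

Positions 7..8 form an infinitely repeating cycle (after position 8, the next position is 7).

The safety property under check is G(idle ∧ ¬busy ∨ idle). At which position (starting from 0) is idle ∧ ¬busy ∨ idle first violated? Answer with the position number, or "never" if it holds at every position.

Check idle ∧ ¬busy ∨ idle at each position in order: 0 ✓.
At position 1 the labels are {busy}, so idle ∧ ¬busy ∨ idle is false there. This is the first violation.

1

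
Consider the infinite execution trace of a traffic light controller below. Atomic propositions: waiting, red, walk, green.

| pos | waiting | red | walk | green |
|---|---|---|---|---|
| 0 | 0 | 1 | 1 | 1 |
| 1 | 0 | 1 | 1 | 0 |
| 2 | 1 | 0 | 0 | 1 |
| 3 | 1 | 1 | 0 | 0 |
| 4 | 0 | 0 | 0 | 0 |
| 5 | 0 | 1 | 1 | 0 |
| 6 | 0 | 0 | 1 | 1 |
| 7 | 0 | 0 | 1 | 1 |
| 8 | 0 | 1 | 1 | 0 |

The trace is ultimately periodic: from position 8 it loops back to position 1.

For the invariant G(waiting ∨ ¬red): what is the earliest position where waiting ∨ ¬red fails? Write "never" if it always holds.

At position 0 the labels are {green, red, walk}, so waiting ∨ ¬red is false there. This is the first violation.

0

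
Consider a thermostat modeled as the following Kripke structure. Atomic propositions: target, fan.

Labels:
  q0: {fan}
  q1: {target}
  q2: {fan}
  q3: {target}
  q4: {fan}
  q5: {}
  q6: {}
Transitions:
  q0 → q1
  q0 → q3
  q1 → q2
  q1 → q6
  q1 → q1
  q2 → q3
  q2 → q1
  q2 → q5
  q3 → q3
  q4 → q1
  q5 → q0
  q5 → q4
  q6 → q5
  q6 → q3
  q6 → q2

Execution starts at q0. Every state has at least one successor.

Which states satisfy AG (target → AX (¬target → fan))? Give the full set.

States satisfying target → AX (¬target → fan): {q0, q2, q3, q4, q5, q6}.
States satisfying AG (target → AX (¬target → fan)): {q3}.

{q3}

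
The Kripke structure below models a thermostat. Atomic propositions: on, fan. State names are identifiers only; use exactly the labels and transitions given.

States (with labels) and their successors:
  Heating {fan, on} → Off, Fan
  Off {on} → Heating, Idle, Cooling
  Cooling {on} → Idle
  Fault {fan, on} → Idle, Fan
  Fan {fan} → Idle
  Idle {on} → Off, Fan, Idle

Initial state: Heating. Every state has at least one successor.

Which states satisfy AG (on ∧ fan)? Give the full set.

States satisfying on ∧ fan: {Heating, Fault}.
States satisfying AG (on ∧ fan): ∅.

none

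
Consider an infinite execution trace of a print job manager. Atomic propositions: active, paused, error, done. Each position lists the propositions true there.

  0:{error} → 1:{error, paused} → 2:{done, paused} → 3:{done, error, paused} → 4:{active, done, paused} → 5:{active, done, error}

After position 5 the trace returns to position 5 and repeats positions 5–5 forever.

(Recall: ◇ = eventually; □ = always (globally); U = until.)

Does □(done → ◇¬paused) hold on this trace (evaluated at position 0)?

done → ◇¬paused holds at every position 0..5, and those are all positions ever visited, so □(done → ◇¬paused) holds.
Positions where done holds: 2, 3, 4, 5.
Check ◇¬paused at each: 2→ok, 3→ok, 4→ok, 5→ok.

Satisfied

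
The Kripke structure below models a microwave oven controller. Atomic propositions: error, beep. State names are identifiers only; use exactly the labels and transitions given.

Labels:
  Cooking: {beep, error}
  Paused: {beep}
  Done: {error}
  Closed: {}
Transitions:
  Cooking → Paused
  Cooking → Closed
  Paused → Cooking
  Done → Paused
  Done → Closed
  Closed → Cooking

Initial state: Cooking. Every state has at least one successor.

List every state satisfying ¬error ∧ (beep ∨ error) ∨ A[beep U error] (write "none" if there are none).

States satisfying ¬error: {Paused, Closed}.
States satisfying beep ∨ error: {Cooking, Paused, Done}.
States satisfying ¬error ∧ (beep ∨ error): {Paused}.
States satisfying beep: {Cooking, Paused}.
States satisfying error: {Cooking, Done}.
States satisfying A[beep U error]: {Cooking, Paused, Done}.
States satisfying ¬error ∧ (beep ∨ error) ∨ A[beep U error]: {Cooking, Paused, Done}.

{Cooking, Paused, Done}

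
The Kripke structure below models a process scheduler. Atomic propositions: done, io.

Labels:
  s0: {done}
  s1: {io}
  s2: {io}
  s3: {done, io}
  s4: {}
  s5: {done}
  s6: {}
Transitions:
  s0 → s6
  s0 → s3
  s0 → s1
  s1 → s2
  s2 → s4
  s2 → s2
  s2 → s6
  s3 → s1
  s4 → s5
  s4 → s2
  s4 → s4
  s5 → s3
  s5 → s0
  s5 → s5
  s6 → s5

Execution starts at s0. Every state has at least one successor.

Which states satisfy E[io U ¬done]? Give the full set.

{s1, s2, s3, s4, s6}

States satisfying io: {s1, s2, s3}.
States satisfying ¬done: {s1, s2, s4, s6}.
States satisfying E[io U ¬done]: {s1, s2, s3, s4, s6}.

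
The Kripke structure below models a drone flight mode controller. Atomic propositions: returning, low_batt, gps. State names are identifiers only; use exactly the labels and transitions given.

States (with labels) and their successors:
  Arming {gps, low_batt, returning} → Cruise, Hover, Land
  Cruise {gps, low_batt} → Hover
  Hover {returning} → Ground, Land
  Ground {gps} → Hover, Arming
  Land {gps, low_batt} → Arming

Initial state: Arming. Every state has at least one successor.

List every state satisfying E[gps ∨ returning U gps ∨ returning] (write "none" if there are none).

States satisfying gps ∨ returning: {Arming, Cruise, Hover, Ground, Land}.
States satisfying E[gps ∨ returning U gps ∨ returning]: {Arming, Cruise, Hover, Ground, Land}.

{Arming, Cruise, Hover, Ground, Land}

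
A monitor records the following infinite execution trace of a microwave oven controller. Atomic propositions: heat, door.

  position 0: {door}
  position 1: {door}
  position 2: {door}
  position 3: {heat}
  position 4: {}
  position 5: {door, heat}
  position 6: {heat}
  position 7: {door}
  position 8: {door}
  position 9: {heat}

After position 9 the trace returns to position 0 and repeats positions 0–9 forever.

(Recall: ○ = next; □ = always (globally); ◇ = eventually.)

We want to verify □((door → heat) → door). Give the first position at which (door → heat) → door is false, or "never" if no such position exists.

3

Check (door → heat) → door at each position in order: 0 ✓, 1 ✓, 2 ✓.
At position 3 the labels are {heat}, so (door → heat) → door is false there. This is the first violation.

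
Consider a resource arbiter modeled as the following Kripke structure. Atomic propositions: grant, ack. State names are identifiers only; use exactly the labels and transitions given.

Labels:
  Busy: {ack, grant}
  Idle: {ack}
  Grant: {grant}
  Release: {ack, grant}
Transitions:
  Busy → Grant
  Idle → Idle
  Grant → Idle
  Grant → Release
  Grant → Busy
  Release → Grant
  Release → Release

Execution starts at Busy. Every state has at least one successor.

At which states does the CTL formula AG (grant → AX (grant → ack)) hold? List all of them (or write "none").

States satisfying grant → AX (grant → ack): {Idle, Grant}.
States satisfying AG (grant → AX (grant → ack)): {Idle}.

{Idle}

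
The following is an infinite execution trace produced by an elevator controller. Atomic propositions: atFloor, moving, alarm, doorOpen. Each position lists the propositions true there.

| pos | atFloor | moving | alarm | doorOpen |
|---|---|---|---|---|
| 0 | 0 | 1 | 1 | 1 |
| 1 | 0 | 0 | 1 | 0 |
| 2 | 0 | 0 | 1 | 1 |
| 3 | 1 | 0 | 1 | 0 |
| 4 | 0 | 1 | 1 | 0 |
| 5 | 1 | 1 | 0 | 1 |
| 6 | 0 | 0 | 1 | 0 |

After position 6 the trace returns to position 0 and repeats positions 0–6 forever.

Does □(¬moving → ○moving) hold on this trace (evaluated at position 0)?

¬moving → ○moving must hold at every position from 0 onward. It fails at position 1, so □(¬moving → ○moving) is false.
Positions where ¬moving holds: 1, 2, 3, 6.
Check ○moving at each: 1→fails, 2→fails, 3→ok, 6→ok.

Does not hold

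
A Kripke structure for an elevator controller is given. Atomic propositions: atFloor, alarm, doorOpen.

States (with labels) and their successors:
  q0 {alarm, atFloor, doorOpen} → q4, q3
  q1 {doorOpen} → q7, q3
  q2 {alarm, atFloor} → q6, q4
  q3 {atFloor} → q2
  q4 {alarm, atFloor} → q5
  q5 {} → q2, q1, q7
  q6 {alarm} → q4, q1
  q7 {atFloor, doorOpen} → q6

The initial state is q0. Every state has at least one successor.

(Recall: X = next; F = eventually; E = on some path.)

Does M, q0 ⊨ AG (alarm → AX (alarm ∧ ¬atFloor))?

Does not hold

States satisfying alarm → AX (alarm ∧ ¬atFloor): {q1, q3, q5, q7}.
States satisfying AG (alarm → AX (alarm ∧ ¬atFloor)): ∅.
q0 is reachable from q0 and violates alarm → AX (alarm ∧ ¬atFloor), so AG fails at q0.
q0 ∉ Sat(AG (alarm → AX (alarm ∧ ¬atFloor))).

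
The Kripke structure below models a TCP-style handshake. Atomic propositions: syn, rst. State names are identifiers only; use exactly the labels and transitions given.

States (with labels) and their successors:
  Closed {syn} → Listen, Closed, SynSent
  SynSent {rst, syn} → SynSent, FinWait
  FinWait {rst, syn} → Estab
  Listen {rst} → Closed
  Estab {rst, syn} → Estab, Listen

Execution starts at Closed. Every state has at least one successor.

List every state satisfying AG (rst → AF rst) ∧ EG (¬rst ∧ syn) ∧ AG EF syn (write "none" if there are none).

{Closed}

States satisfying rst → AF rst: {Closed, SynSent, FinWait, Listen, Estab}.
States satisfying AG (rst → AF rst): {Closed, SynSent, FinWait, Listen, Estab}.
States satisfying ¬rst ∧ syn: {Closed}.
States satisfying EG (¬rst ∧ syn): {Closed}.
States satisfying AG (rst → AF rst) ∧ EG (¬rst ∧ syn): {Closed}.
States satisfying EF syn: {Closed, SynSent, FinWait, Listen, Estab}.
States satisfying AG EF syn: {Closed, SynSent, FinWait, Listen, Estab}.
States satisfying AG (rst → AF rst) ∧ EG (¬rst ∧ syn) ∧ AG EF syn: {Closed}.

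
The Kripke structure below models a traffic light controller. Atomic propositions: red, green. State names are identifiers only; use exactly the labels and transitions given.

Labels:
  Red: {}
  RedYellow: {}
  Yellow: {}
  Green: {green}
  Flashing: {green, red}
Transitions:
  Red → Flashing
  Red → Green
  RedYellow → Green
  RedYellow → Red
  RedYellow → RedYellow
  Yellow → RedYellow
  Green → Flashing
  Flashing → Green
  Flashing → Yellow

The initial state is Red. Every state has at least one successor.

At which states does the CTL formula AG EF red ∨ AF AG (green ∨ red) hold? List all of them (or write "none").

{Red, RedYellow, Yellow, Green, Flashing}

States satisfying EF red: {Red, RedYellow, Yellow, Green, Flashing}.
States satisfying AG EF red: {Red, RedYellow, Yellow, Green, Flashing}.
States satisfying AG (green ∨ red): ∅.
States satisfying AF AG (green ∨ red): ∅.
States satisfying AG EF red ∨ AF AG (green ∨ red): {Red, RedYellow, Yellow, Green, Flashing}.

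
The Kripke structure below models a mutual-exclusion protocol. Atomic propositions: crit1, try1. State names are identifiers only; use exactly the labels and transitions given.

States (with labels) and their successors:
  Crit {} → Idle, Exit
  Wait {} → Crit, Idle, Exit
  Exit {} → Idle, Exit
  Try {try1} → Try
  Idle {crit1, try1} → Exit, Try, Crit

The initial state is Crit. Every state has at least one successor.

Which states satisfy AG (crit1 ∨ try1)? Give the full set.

States satisfying crit1 ∨ try1: {Try, Idle}.
States satisfying AG (crit1 ∨ try1): {Try}.

{Try}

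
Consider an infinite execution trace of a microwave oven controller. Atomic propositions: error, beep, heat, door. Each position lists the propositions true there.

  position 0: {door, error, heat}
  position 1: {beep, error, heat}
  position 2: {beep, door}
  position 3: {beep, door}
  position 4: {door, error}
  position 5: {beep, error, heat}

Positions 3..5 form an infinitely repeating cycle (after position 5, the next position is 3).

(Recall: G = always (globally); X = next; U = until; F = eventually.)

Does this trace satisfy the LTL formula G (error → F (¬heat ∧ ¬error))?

error → F (¬heat ∧ ¬error) holds at every position 0..5, and those are all positions ever visited, so G (error → F (¬heat ∧ ¬error)) holds.
Positions where error holds: 0, 1, 4, 5.
Check F (¬heat ∧ ¬error) at each: 0→ok, 1→ok, 4→ok, 5→ok.

Yes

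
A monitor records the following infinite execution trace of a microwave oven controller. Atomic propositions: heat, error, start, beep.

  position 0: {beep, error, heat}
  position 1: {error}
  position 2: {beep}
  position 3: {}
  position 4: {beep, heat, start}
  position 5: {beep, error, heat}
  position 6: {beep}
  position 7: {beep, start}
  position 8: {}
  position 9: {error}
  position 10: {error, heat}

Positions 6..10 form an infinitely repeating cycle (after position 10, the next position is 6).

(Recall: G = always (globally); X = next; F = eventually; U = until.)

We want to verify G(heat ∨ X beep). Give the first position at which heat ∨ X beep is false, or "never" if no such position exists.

Check heat ∨ X beep at each position in order: 0 ✓, 1 ✓.
At position 2 the labels are {beep} and the next position 3 has {}, so heat ∨ X beep is false there. This is the first violation.

2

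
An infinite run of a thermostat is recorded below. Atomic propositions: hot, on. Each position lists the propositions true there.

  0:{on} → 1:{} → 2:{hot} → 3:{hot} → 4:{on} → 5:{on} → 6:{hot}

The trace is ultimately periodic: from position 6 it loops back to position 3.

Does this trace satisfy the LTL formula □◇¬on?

Yes

◇¬on holds at every position 0..6, and those are all positions ever visited, so □◇¬on holds.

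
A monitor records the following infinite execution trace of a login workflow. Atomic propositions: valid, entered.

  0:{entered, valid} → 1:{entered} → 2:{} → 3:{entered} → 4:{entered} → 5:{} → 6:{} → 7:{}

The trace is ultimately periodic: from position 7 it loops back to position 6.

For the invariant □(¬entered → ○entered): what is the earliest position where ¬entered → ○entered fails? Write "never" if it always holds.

5

Check ¬entered → ○entered at each position in order: 0 ✓, 1 ✓, 2 ✓, 3 ✓, 4 ✓.
At position 5 the labels are {} and the next position 6 has {}, so ¬entered → ○entered is false there. This is the first violation.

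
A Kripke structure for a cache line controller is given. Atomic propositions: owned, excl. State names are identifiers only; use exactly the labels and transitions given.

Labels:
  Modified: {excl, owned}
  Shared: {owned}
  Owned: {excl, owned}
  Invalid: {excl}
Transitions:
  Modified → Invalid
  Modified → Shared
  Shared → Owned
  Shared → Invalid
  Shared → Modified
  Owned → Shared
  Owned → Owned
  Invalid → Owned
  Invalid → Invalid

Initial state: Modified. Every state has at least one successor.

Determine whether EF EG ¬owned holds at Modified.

States satisfying EG ¬owned: {Invalid}.
States satisfying EF EG ¬owned: {Modified, Shared, Owned, Invalid}.
Some path from Modified reaches a state where EG ¬owned holds.
Modified ∈ Sat(EF EG ¬owned).

Satisfied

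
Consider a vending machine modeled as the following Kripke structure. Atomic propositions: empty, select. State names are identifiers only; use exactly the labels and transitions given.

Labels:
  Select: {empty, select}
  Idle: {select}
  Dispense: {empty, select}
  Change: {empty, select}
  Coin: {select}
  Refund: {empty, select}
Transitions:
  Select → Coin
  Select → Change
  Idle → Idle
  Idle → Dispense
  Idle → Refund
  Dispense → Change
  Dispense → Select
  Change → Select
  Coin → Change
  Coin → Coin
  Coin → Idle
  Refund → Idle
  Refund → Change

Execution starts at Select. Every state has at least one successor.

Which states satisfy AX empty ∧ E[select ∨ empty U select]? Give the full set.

States satisfying empty: {Select, Dispense, Change, Refund}.
States satisfying AX empty: {Dispense, Change}.
States satisfying select ∨ empty: {Select, Idle, Dispense, Change, Coin, Refund}.
States satisfying select: {Select, Idle, Dispense, Change, Coin, Refund}.
States satisfying E[select ∨ empty U select]: {Select, Idle, Dispense, Change, Coin, Refund}.
States satisfying AX empty ∧ E[select ∨ empty U select]: {Dispense, Change}.

{Dispense, Change}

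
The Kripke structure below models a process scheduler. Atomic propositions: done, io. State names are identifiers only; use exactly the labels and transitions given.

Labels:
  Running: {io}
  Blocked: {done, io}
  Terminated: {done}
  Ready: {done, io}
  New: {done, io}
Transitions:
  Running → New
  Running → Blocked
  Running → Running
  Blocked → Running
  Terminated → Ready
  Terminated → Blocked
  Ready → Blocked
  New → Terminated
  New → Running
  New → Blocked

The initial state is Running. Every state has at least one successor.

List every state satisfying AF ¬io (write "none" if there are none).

States satisfying ¬io: {Terminated}.
States satisfying AF ¬io: {Terminated}.

{Terminated}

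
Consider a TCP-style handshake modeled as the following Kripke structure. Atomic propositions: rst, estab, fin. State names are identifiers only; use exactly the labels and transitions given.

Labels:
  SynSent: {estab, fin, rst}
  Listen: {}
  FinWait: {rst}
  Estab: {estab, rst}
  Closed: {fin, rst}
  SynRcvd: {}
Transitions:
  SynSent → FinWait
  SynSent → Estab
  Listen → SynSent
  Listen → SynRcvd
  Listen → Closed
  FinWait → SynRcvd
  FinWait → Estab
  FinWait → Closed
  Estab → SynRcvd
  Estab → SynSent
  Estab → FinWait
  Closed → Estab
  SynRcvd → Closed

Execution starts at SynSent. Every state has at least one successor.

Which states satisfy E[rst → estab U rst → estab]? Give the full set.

{SynSent, Listen, Estab, SynRcvd}

States satisfying rst → estab: {SynSent, Listen, Estab, SynRcvd}.
States satisfying E[rst → estab U rst → estab]: {SynSent, Listen, Estab, SynRcvd}.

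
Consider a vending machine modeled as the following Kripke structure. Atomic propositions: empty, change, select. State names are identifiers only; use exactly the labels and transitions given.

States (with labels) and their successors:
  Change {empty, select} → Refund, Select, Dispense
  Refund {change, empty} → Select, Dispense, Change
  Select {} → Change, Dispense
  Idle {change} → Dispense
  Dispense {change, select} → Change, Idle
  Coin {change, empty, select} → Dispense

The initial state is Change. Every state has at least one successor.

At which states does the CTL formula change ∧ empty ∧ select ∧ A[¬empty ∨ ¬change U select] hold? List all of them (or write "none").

States satisfying empty ∧ select: {Change, Coin}.
States satisfying change ∧ empty ∧ select: {Coin}.
States satisfying ¬empty ∨ ¬change: {Change, Select, Idle, Dispense}.
States satisfying select: {Change, Dispense, Coin}.
States satisfying A[¬empty ∨ ¬change U select]: {Change, Select, Idle, Dispense, Coin}.
States satisfying change ∧ empty ∧ select ∧ A[¬empty ∨ ¬change U select]: {Coin}.

{Coin}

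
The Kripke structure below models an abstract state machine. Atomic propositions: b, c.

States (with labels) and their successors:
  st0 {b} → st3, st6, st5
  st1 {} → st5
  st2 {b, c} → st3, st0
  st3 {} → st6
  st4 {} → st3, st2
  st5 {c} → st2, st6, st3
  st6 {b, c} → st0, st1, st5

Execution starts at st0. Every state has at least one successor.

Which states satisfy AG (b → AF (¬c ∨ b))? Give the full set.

{st0, st1, st2, st3, st4, st5, st6}

States satisfying b → AF (¬c ∨ b): {st0, st1, st2, st3, st4, st5, st6}.
States satisfying AG (b → AF (¬c ∨ b)): {st0, st1, st2, st3, st4, st5, st6}.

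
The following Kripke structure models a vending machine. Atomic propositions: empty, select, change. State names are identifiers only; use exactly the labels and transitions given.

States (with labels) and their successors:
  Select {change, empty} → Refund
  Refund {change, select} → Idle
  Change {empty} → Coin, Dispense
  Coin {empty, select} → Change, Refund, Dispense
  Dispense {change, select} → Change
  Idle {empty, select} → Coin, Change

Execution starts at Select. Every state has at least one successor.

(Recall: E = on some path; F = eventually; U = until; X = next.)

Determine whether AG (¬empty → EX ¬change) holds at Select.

States satisfying ¬empty → EX ¬change: {Select, Refund, Change, Coin, Dispense, Idle}.
States satisfying AG (¬empty → EX ¬change): {Select, Refund, Change, Coin, Dispense, Idle}.
Every state reachable from Select satisfies ¬empty → EX ¬change.
Select ∈ Sat(AG (¬empty → EX ¬change)).

Holds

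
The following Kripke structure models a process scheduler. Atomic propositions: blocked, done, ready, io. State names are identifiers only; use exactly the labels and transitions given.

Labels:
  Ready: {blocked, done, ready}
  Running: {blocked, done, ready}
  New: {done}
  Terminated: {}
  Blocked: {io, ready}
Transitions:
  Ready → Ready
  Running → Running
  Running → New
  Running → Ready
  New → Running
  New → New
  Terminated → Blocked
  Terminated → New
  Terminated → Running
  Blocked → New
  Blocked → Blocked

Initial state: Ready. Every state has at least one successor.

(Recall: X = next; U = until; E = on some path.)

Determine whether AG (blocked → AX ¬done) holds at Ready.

States satisfying blocked → AX ¬done: {New, Terminated, Blocked}.
States satisfying AG (blocked → AX ¬done): ∅.
Ready is reachable from Ready and violates blocked → AX ¬done, so AG fails at Ready.
Ready ∉ Sat(AG (blocked → AX ¬done)).

No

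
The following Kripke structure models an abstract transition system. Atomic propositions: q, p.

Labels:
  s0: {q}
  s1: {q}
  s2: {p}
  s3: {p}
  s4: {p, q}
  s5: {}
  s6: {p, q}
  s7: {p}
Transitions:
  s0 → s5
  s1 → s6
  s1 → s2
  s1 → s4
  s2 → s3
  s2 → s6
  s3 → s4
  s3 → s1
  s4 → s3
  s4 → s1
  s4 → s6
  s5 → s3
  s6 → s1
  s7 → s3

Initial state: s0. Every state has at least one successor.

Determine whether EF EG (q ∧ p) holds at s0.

Does not hold

States satisfying EG (q ∧ p): ∅.
States satisfying EF EG (q ∧ p): ∅.
No suitable path/successor from s0 witnesses the formula.
s0 ∉ Sat(EF EG (q ∧ p)).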